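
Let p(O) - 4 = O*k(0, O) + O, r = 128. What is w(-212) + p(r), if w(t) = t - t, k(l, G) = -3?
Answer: -252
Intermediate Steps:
p(O) = 4 - 2*O (p(O) = 4 + (O*(-3) + O) = 4 + (-3*O + O) = 4 - 2*O)
w(t) = 0
w(-212) + p(r) = 0 + (4 - 2*128) = 0 + (4 - 256) = 0 - 252 = -252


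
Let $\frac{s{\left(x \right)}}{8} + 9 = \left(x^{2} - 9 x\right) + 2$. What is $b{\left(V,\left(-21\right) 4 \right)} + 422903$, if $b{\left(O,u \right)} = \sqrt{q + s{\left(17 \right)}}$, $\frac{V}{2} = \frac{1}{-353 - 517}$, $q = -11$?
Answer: $422903 + \sqrt{1021} \approx 4.2294 \cdot 10^{5}$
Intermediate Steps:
$V = - \frac{1}{435}$ ($V = \frac{2}{-353 - 517} = \frac{2}{-870} = 2 \left(- \frac{1}{870}\right) = - \frac{1}{435} \approx -0.0022989$)
$s{\left(x \right)} = -56 - 72 x + 8 x^{2}$ ($s{\left(x \right)} = -72 + 8 \left(\left(x^{2} - 9 x\right) + 2\right) = -72 + 8 \left(2 + x^{2} - 9 x\right) = -72 + \left(16 - 72 x + 8 x^{2}\right) = -56 - 72 x + 8 x^{2}$)
$b{\left(O,u \right)} = \sqrt{1021}$ ($b{\left(O,u \right)} = \sqrt{-11 - \left(1280 - 2312\right)} = \sqrt{-11 - -1032} = \sqrt{-11 + 1032} = \sqrt{1021}$)
$b{\left(V,\left(-21\right) 4 \right)} + 422903 = \sqrt{1021} + 422903 = 422903 + \sqrt{1021}$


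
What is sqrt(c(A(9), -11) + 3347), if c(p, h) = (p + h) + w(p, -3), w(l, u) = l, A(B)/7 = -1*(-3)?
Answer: sqrt(3378) ≈ 58.121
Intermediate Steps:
A(B) = 21 (A(B) = 7*(-1*(-3)) = 7*3 = 21)
c(p, h) = h + 2*p (c(p, h) = (p + h) + p = (h + p) + p = h + 2*p)
sqrt(c(A(9), -11) + 3347) = sqrt((-11 + 2*21) + 3347) = sqrt((-11 + 42) + 3347) = sqrt(31 + 3347) = sqrt(3378)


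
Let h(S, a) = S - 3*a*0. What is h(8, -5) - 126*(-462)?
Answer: 58220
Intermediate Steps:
h(S, a) = S (h(S, a) = S - 3*0 = S + 0 = S)
h(8, -5) - 126*(-462) = 8 - 126*(-462) = 8 + 58212 = 58220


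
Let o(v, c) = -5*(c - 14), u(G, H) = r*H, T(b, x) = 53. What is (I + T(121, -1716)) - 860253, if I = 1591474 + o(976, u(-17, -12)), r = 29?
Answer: 733084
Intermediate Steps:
u(G, H) = 29*H
o(v, c) = 70 - 5*c (o(v, c) = -5*(-14 + c) = 70 - 5*c)
I = 1593284 (I = 1591474 + (70 - 145*(-12)) = 1591474 + (70 - 5*(-348)) = 1591474 + (70 + 1740) = 1591474 + 1810 = 1593284)
(I + T(121, -1716)) - 860253 = (1593284 + 53) - 860253 = 1593337 - 860253 = 733084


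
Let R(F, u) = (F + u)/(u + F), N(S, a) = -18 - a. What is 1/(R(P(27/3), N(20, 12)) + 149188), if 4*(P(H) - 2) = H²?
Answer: 1/149189 ≈ 6.7029e-6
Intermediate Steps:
P(H) = 2 + H²/4
R(F, u) = 1 (R(F, u) = (F + u)/(F + u) = 1)
1/(R(P(27/3), N(20, 12)) + 149188) = 1/(1 + 149188) = 1/149189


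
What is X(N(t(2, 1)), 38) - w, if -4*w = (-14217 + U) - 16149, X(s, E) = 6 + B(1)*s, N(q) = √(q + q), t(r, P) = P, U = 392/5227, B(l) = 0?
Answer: -79298621/10454 ≈ -7585.5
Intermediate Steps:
U = 392/5227 (U = 392*(1/5227) = 392/5227 ≈ 0.074995)
N(q) = √2*√q (N(q) = √(2*q) = √2*√q)
X(s, E) = 6 (X(s, E) = 6 + 0*s = 6 + 0 = 6)
w = 79361345/10454 (w = -((-14217 + 392/5227) - 16149)/4 = -(-74311867/5227 - 16149)/4 = -¼*(-158722690/5227) = 79361345/10454 ≈ 7591.5)
X(N(t(2, 1)), 38) - w = 6 - 1*79361345/10454 = 6 - 79361345/10454 = -79298621/10454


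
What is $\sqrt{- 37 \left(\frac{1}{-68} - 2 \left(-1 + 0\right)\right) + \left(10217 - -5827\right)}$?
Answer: $\frac{\sqrt{18461949}}{34} \approx 126.37$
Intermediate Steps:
$\sqrt{- 37 \left(\frac{1}{-68} - 2 \left(-1 + 0\right)\right) + \left(10217 - -5827\right)} = \sqrt{- 37 \left(- \frac{1}{68} - -2\right) + \left(10217 + 5827\right)} = \sqrt{- 37 \left(- \frac{1}{68} + 2\right) + 16044} = \sqrt{\left(-37\right) \frac{135}{68} + 16044} = \sqrt{- \frac{4995}{68} + 16044} = \sqrt{\frac{1085997}{68}} = \frac{\sqrt{18461949}}{34}$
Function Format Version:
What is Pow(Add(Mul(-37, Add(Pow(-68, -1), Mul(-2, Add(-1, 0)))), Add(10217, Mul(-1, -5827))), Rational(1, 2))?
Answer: Mul(Rational(1, 34), Pow(18461949, Rational(1, 2))) ≈ 126.37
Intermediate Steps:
Pow(Add(Mul(-37, Add(Pow(-68, -1), Mul(-2, Add(-1, 0)))), Add(10217, Mul(-1, -5827))), Rational(1, 2)) = Pow(Add(Mul(-37, Add(Rational(-1, 68), Mul(-2, -1))), Add(10217, 5827)), Rational(1, 2)) = Pow(Add(Mul(-37, Add(Rational(-1, 68), 2)), 16044), Rational(1, 2)) = Pow(Add(Mul(-37, Rational(135, 68)), 16044), Rational(1, 2)) = Pow(Add(Rational(-4995, 68), 16044), Rational(1, 2)) = Pow(Rational(1085997, 68), Rational(1, 2)) = Mul(Rational(1, 34), Pow(18461949, Rational(1, 2)))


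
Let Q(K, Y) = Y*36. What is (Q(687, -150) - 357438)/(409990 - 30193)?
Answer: -120946/126599 ≈ -0.95535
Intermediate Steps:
Q(K, Y) = 36*Y
(Q(687, -150) - 357438)/(409990 - 30193) = (36*(-150) - 357438)/(409990 - 30193) = (-5400 - 357438)/379797 = -362838*1/379797 = -120946/126599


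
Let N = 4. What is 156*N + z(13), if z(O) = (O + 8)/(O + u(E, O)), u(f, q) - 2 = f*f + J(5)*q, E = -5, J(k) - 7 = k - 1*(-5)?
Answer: 54295/87 ≈ 624.08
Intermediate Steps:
J(k) = 12 + k (J(k) = 7 + (k - 1*(-5)) = 7 + (k + 5) = 7 + (5 + k) = 12 + k)
u(f, q) = 2 + f² + 17*q (u(f, q) = 2 + (f*f + (12 + 5)*q) = 2 + (f² + 17*q) = 2 + f² + 17*q)
z(O) = (8 + O)/(27 + 18*O) (z(O) = (O + 8)/(O + (2 + (-5)² + 17*O)) = (8 + O)/(O + (2 + 25 + 17*O)) = (8 + O)/(O + (27 + 17*O)) = (8 + O)/(27 + 18*O))
156*N + z(13) = 156*4 + (8 + 13)/(9*(3 + 2*13)) = 624 + (⅑)*21/(3 + 26) = 624 + (⅑)*21/29 = 624 + (⅑)*(1/29)*21 = 624 + 7/87 = 54295/87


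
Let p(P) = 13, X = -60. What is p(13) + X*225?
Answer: -13487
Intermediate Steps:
p(13) + X*225 = 13 - 60*225 = 13 - 13500 = -13487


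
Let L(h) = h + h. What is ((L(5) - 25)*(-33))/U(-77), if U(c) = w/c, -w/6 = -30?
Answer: -847/4 ≈ -211.75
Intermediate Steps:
w = 180 (w = -6*(-30) = 180)
L(h) = 2*h
U(c) = 180/c
((L(5) - 25)*(-33))/U(-77) = ((2*5 - 25)*(-33))/((180/(-77))) = ((10 - 25)*(-33))/((180*(-1/77))) = (-15*(-33))/(-180/77) = 495*(-77/180) = -847/4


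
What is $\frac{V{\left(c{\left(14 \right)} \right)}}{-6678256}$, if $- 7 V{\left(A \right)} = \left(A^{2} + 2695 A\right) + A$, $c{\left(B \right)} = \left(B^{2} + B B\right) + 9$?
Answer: $\frac{1241897}{46747792} \approx 0.026566$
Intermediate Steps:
$c{\left(B \right)} = 9 + 2 B^{2}$ ($c{\left(B \right)} = \left(B^{2} + B^{2}\right) + 9 = 2 B^{2} + 9 = 9 + 2 B^{2}$)
$V{\left(A \right)} = - \frac{2696 A}{7} - \frac{A^{2}}{7}$ ($V{\left(A \right)} = - \frac{\left(A^{2} + 2695 A\right) + A}{7} = - \frac{A^{2} + 2696 A}{7} = - \frac{2696 A}{7} - \frac{A^{2}}{7}$)
$\frac{V{\left(c{\left(14 \right)} \right)}}{-6678256} = \frac{\left(- \frac{1}{7}\right) \left(9 + 2 \cdot 14^{2}\right) \left(2696 + \left(9 + 2 \cdot 14^{2}\right)\right)}{-6678256} = - \frac{\left(9 + 2 \cdot 196\right) \left(2696 + \left(9 + 2 \cdot 196\right)\right)}{7} \left(- \frac{1}{6678256}\right) = - \frac{\left(9 + 392\right) \left(2696 + \left(9 + 392\right)\right)}{7} \left(- \frac{1}{6678256}\right) = \left(- \frac{1}{7}\right) 401 \left(2696 + 401\right) \left(- \frac{1}{6678256}\right) = \left(- \frac{1}{7}\right) 401 \cdot 3097 \left(- \frac{1}{6678256}\right) = \left(- \frac{1241897}{7}\right) \left(- \frac{1}{6678256}\right) = \frac{1241897}{46747792}$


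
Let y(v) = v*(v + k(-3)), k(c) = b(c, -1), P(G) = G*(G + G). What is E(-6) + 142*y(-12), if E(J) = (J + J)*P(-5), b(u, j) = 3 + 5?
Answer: 6216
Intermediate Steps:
b(u, j) = 8
P(G) = 2*G² (P(G) = G*(2*G) = 2*G²)
k(c) = 8
E(J) = 100*J (E(J) = (J + J)*(2*(-5)²) = (2*J)*(2*25) = (2*J)*50 = 100*J)
y(v) = v*(8 + v) (y(v) = v*(v + 8) = v*(8 + v))
E(-6) + 142*y(-12) = 100*(-6) + 142*(-12*(8 - 12)) = -600 + 142*(-12*(-4)) = -600 + 142*48 = -600 + 6816 = 6216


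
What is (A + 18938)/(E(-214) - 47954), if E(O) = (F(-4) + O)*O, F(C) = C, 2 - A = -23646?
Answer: -21293/651 ≈ -32.708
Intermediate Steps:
A = 23648 (A = 2 - 1*(-23646) = 2 + 23646 = 23648)
E(O) = O*(-4 + O) (E(O) = (-4 + O)*O = O*(-4 + O))
(A + 18938)/(E(-214) - 47954) = (23648 + 18938)/(-214*(-4 - 214) - 47954) = 42586/(-214*(-218) - 47954) = 42586/(46652 - 47954) = 42586/(-1302) = 42586*(-1/1302) = -21293/651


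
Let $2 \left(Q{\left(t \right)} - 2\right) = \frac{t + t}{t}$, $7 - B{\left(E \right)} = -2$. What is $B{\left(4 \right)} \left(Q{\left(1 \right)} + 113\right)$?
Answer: $1044$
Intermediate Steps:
$B{\left(E \right)} = 9$ ($B{\left(E \right)} = 7 - -2 = 7 + 2 = 9$)
$Q{\left(t \right)} = 3$ ($Q{\left(t \right)} = 2 + \frac{\left(t + t\right) \frac{1}{t}}{2} = 2 + \frac{2 t \frac{1}{t}}{2} = 2 + \frac{1}{2} \cdot 2 = 2 + 1 = 3$)
$B{\left(4 \right)} \left(Q{\left(1 \right)} + 113\right) = 9 \left(3 + 113\right) = 9 \cdot 116 = 1044$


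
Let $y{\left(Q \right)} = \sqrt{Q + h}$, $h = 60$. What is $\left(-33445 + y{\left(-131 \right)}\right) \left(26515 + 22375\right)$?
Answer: $-1635126050 + 48890 i \sqrt{71} \approx -1.6351 \cdot 10^{9} + 4.1195 \cdot 10^{5} i$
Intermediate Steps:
$y{\left(Q \right)} = \sqrt{60 + Q}$ ($y{\left(Q \right)} = \sqrt{Q + 60} = \sqrt{60 + Q}$)
$\left(-33445 + y{\left(-131 \right)}\right) \left(26515 + 22375\right) = \left(-33445 + \sqrt{60 - 131}\right) \left(26515 + 22375\right) = \left(-33445 + \sqrt{-71}\right) 48890 = \left(-33445 + i \sqrt{71}\right) 48890 = -1635126050 + 48890 i \sqrt{71}$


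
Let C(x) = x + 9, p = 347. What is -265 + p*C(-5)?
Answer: 1123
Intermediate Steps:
C(x) = 9 + x
-265 + p*C(-5) = -265 + 347*(9 - 5) = -265 + 347*4 = -265 + 1388 = 1123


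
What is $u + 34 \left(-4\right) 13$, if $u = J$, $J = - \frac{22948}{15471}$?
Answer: $- \frac{27375676}{15471} \approx -1769.5$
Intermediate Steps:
$J = - \frac{22948}{15471}$ ($J = \left(-22948\right) \frac{1}{15471} = - \frac{22948}{15471} \approx -1.4833$)
$u = - \frac{22948}{15471} \approx -1.4833$
$u + 34 \left(-4\right) 13 = - \frac{22948}{15471} + 34 \left(-4\right) 13 = - \frac{22948}{15471} - 1768 = - \frac{27375676}{15471}$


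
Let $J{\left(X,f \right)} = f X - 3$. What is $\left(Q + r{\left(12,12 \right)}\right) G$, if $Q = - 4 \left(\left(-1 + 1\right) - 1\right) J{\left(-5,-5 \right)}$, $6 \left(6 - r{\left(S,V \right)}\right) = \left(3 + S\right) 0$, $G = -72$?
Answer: $-6768$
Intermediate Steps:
$r{\left(S,V \right)} = 6$ ($r{\left(S,V \right)} = 6 - \frac{\left(3 + S\right) 0}{6} = 6 - 0 = 6 + 0 = 6$)
$J{\left(X,f \right)} = -3 + X f$ ($J{\left(X,f \right)} = X f - 3 = -3 + X f$)
$Q = 88$ ($Q = - 4 \left(\left(-1 + 1\right) - 1\right) \left(-3 - -25\right) = - 4 \left(0 - 1\right) \left(-3 + 25\right) = \left(-4\right) \left(-1\right) 22 = 4 \cdot 22 = 88$)
$\left(Q + r{\left(12,12 \right)}\right) G = \left(88 + 6\right) \left(-72\right) = 94 \left(-72\right) = -6768$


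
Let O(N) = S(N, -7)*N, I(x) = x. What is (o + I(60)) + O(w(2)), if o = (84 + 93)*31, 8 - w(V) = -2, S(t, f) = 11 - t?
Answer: 5557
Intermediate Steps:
w(V) = 10 (w(V) = 8 - 1*(-2) = 8 + 2 = 10)
o = 5487 (o = 177*31 = 5487)
O(N) = N*(11 - N) (O(N) = (11 - N)*N = N*(11 - N))
(o + I(60)) + O(w(2)) = (5487 + 60) + 10*(11 - 1*10) = 5547 + 10*(11 - 10) = 5547 + 10*1 = 5547 + 10 = 5557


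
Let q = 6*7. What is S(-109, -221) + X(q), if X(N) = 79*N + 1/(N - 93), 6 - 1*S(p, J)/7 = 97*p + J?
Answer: 4024817/51 ≈ 78918.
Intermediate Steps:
S(p, J) = 42 - 679*p - 7*J (S(p, J) = 42 - 7*(97*p + J) = 42 - 7*(J + 97*p) = 42 + (-679*p - 7*J) = 42 - 679*p - 7*J)
q = 42
X(N) = 1/(-93 + N) + 79*N (X(N) = 79*N + 1/(-93 + N) = 1/(-93 + N) + 79*N)
S(-109, -221) + X(q) = (42 - 679*(-109) - 7*(-221)) + (1 - 7347*42 + 79*42²)/(-93 + 42) = (42 + 74011 + 1547) + (1 - 308574 + 79*1764)/(-51) = 75600 - (1 - 308574 + 139356)/51 = 75600 - 1/51*(-169217) = 75600 + 169217/51 = 4024817/51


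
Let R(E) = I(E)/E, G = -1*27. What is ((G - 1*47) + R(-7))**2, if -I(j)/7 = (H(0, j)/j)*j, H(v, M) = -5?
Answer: 6241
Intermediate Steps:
G = -27
I(j) = 35 (I(j) = -7*(-5/j)*j = -7*(-5) = 35)
R(E) = 35/E
((G - 1*47) + R(-7))**2 = ((-27 - 1*47) + 35/(-7))**2 = ((-27 - 47) + 35*(-1/7))**2 = (-74 - 5)**2 = (-79)**2 = 6241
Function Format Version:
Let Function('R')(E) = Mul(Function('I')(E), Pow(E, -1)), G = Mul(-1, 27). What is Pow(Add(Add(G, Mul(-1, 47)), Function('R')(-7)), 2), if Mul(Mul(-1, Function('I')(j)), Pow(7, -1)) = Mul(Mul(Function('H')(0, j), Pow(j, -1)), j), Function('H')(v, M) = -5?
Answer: 6241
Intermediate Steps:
G = -27
Function('I')(j) = 35 (Function('I')(j) = Mul(-7, Mul(Mul(-5, Pow(j, -1)), j)) = Mul(-7, -5) = 35)
Function('R')(E) = Mul(35, Pow(E, -1))
Pow(Add(Add(G, Mul(-1, 47)), Function('R')(-7)), 2) = Pow(Add(Add(-27, Mul(-1, 47)), Mul(35, Pow(-7, -1))), 2) = Pow(Add(Add(-27, -47), Mul(35, Rational(-1, 7))), 2) = Pow(Add(-74, -5), 2) = Pow(-79, 2) = 6241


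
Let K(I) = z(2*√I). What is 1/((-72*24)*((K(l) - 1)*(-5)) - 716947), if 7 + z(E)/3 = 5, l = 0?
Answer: -1/777427 ≈ -1.2863e-6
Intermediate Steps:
z(E) = -6 (z(E) = -21 + 3*5 = -21 + 15 = -6)
K(I) = -6
1/((-72*24)*((K(l) - 1)*(-5)) - 716947) = 1/((-72*24)*((-6 - 1)*(-5)) - 716947) = 1/(-(-12096)*(-5) - 716947) = 1/(-1728*35 - 716947) = 1/(-60480 - 716947) = 1/(-777427) = -1/777427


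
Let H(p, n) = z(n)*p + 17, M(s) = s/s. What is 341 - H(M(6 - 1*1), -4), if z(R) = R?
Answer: 328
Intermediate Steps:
M(s) = 1
H(p, n) = 17 + n*p (H(p, n) = n*p + 17 = 17 + n*p)
341 - H(M(6 - 1*1), -4) = 341 - (17 - 4*1) = 341 - (17 - 4) = 341 - 1*13 = 341 - 13 = 328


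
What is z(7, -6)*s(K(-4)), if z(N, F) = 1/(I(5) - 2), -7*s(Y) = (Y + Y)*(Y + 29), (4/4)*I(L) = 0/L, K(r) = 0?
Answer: 0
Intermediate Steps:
I(L) = 0 (I(L) = 0/L = 0)
s(Y) = -2*Y*(29 + Y)/7 (s(Y) = -(Y + Y)*(Y + 29)/7 = -2*Y*(29 + Y)/7)
z(N, F) = -½ (z(N, F) = 1/(0 - 2) = 1/(-2) = -½)
z(7, -6)*s(K(-4)) = -(-1)*0*(29 + 0)/7 = -(-1)*0*29/7 = -½*0 = 0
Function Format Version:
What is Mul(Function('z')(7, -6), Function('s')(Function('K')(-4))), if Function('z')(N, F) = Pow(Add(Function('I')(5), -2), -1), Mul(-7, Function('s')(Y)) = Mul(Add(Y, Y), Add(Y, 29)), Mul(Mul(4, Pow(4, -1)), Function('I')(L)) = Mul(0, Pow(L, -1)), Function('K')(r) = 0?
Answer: 0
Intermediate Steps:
Function('I')(L) = 0 (Function('I')(L) = Mul(0, Pow(L, -1)) = 0)
Function('s')(Y) = Mul(Rational(-2, 7), Y, Add(29, Y)) (Function('s')(Y) = Mul(Rational(-1, 7), Mul(Add(Y, Y), Add(Y, 29))) = Mul(Rational(-1, 7), Mul(Mul(2, Y), Add(29, Y))) = Mul(Rational(-1, 7), Mul(2, Y, Add(29, Y))) = Mul(Rational(-2, 7), Y, Add(29, Y)))
Function('z')(N, F) = Rational(-1, 2) (Function('z')(N, F) = Pow(Add(0, -2), -1) = Pow(-2, -1) = Rational(-1, 2))
Mul(Function('z')(7, -6), Function('s')(Function('K')(-4))) = Mul(Rational(-1, 2), Mul(Rational(-2, 7), 0, Add(29, 0))) = Mul(Rational(-1, 2), Mul(Rational(-2, 7), 0, 29)) = Mul(Rational(-1, 2), 0) = 0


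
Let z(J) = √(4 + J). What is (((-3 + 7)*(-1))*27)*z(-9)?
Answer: -108*I*√5 ≈ -241.5*I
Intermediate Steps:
(((-3 + 7)*(-1))*27)*z(-9) = (((-3 + 7)*(-1))*27)*√(4 - 9) = ((4*(-1))*27)*√(-5) = (-4*27)*(I*√5) = -108*I*√5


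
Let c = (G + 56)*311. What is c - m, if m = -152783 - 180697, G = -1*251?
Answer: 272835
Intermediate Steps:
G = -251
m = -333480
c = -60645 (c = (-251 + 56)*311 = -195*311 = -60645)
c - m = -60645 - 1*(-333480) = -60645 + 333480 = 272835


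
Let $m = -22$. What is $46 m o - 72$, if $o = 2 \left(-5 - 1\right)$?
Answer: $12072$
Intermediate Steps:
$o = -12$ ($o = 2 \left(-6\right) = -12$)
$46 m o - 72 = 46 \left(\left(-22\right) \left(-12\right)\right) - 72 = 46 \cdot 264 - 72 = 12144 - 72 = 12072$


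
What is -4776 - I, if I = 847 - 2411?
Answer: -3212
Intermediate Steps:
I = -1564
-4776 - I = -4776 - 1*(-1564) = -4776 + 1564 = -3212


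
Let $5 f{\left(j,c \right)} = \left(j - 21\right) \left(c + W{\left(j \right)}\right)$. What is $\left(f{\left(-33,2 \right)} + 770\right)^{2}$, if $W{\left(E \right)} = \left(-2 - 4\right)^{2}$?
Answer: $\frac{3232804}{25} \approx 1.2931 \cdot 10^{5}$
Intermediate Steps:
$W{\left(E \right)} = 36$ ($W{\left(E \right)} = \left(-6\right)^{2} = 36$)
$f{\left(j,c \right)} = \frac{\left(-21 + j\right) \left(36 + c\right)}{5}$ ($f{\left(j,c \right)} = \frac{\left(j - 21\right) \left(c + 36\right)}{5} = \frac{\left(-21 + j\right) \left(36 + c\right)}{5}$)
$\left(f{\left(-33,2 \right)} + 770\right)^{2} = \left(\left(- \frac{756}{5} - \frac{42}{5} + \frac{36}{5} \left(-33\right) + \frac{1}{5} \cdot 2 \left(-33\right)\right) + 770\right)^{2} = \left(\left(- \frac{756}{5} - \frac{42}{5} - \frac{1188}{5} - \frac{66}{5}\right) + 770\right)^{2} = \left(- \frac{2052}{5} + 770\right)^{2} = \left(\frac{1798}{5}\right)^{2} = \frac{3232804}{25}$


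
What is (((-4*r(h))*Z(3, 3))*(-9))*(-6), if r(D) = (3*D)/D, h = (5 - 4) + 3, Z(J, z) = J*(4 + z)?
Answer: -13608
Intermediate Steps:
h = 4 (h = 1 + 3 = 4)
r(D) = 3
(((-4*r(h))*Z(3, 3))*(-9))*(-6) = (((-4*3)*(3*(4 + 3)))*(-9))*(-6) = (-36*7*(-9))*(-6) = (-12*21*(-9))*(-6) = -252*(-9)*(-6) = 2268*(-6) = -13608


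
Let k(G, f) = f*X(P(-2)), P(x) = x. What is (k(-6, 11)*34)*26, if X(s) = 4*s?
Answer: -77792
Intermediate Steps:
k(G, f) = -8*f (k(G, f) = f*(4*(-2)) = f*(-8) = -8*f)
(k(-6, 11)*34)*26 = (-8*11*34)*26 = -88*34*26 = -2992*26 = -77792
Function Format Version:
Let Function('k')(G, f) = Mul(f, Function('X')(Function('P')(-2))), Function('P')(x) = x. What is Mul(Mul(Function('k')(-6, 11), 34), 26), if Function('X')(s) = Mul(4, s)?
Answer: -77792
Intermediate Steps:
Function('k')(G, f) = Mul(-8, f) (Function('k')(G, f) = Mul(f, Mul(4, -2)) = Mul(f, -8) = Mul(-8, f))
Mul(Mul(Function('k')(-6, 11), 34), 26) = Mul(Mul(Mul(-8, 11), 34), 26) = Mul(Mul(-88, 34), 26) = Mul(-2992, 26) = -77792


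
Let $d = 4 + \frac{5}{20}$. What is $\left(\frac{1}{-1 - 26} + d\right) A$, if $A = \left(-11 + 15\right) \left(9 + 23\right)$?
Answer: $\frac{14560}{27} \approx 539.26$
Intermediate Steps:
$A = 128$ ($A = 4 \cdot 32 = 128$)
$d = \frac{17}{4}$ ($d = 4 + 5 \cdot \frac{1}{20} = 4 + \frac{1}{4} = \frac{17}{4} \approx 4.25$)
$\left(\frac{1}{-1 - 26} + d\right) A = \left(\frac{1}{-1 - 26} + \frac{17}{4}\right) 128 = \left(\frac{1}{-27} + \frac{17}{4}\right) 128 = \left(- \frac{1}{27} + \frac{17}{4}\right) 128 = \frac{455}{108} \cdot 128 = \frac{14560}{27}$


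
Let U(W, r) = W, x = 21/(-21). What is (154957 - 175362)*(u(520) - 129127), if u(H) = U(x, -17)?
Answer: 2634856840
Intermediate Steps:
x = -1 (x = 21*(-1/21) = -1)
u(H) = -1
(154957 - 175362)*(u(520) - 129127) = (154957 - 175362)*(-1 - 129127) = -20405*(-129128) = 2634856840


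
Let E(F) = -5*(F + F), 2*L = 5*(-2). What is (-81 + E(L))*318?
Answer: -9858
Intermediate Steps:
L = -5 (L = (5*(-2))/2 = (½)*(-10) = -5)
E(F) = -10*F
(-81 + E(L))*318 = (-81 - 10*(-5))*318 = (-81 + 50)*318 = -31*318 = -9858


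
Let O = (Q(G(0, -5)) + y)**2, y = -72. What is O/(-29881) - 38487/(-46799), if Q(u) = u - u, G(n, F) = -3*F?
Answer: 907424031/1398400919 ≈ 0.64890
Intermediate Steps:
Q(u) = 0
O = 5184 (O = (0 - 72)**2 = (-72)**2 = 5184)
O/(-29881) - 38487/(-46799) = 5184/(-29881) - 38487/(-46799) = 5184*(-1/29881) - 38487*(-1/46799) = -5184/29881 + 38487/46799 = 907424031/1398400919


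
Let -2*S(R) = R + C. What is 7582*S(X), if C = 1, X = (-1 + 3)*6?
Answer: -49283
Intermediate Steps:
X = 12 (X = 2*6 = 12)
S(R) = -1/2 - R/2 (S(R) = -(R + 1)/2 = -(1 + R)/2 = -1/2 - R/2)
7582*S(X) = 7582*(-1/2 - 1/2*12) = 7582*(-1/2 - 6) = 7582*(-13/2) = -49283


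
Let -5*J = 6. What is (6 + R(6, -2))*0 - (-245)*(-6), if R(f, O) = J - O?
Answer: -1470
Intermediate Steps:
J = -6/5 (J = -1/5*6 = -6/5 ≈ -1.2000)
R(f, O) = -6/5 - O
(6 + R(6, -2))*0 - (-245)*(-6) = (6 + (-6/5 - 1*(-2)))*0 - (-245)*(-6) = (6 + (-6/5 + 2))*0 - 49*30 = (6 + 4/5)*0 - 1470 = (34/5)*0 - 1470 = 0 - 1470 = -1470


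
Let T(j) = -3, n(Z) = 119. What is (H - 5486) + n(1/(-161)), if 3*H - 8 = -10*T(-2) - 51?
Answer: -16114/3 ≈ -5371.3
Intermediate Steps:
H = -13/3 (H = 8/3 + (-10*(-3) - 51)/3 = 8/3 + (30 - 51)/3 = 8/3 + (⅓)*(-21) = 8/3 - 7 = -13/3 ≈ -4.3333)
(H - 5486) + n(1/(-161)) = (-13/3 - 5486) + 119 = -16471/3 + 119 = -16114/3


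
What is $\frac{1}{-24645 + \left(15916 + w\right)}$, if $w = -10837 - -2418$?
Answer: $- \frac{1}{17148} \approx -5.8316 \cdot 10^{-5}$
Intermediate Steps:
$w = -8419$ ($w = -10837 + 2418 = -8419$)
$\frac{1}{-24645 + \left(15916 + w\right)} = \frac{1}{-24645 + \left(15916 - 8419\right)} = \frac{1}{-24645 + 7497} = \frac{1}{-17148} = - \frac{1}{17148}$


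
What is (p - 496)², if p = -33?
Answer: 279841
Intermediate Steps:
(p - 496)² = (-33 - 496)² = (-529)² = 279841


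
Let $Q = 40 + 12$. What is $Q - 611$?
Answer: $-559$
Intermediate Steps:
$Q = 52$
$Q - 611 = 52 - 611 = -559$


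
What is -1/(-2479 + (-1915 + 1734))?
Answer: 1/2660 ≈ 0.00037594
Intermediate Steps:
-1/(-2479 + (-1915 + 1734)) = -1/(-2479 - 181) = -1/(-2660) = -1*(-1/2660) = 1/2660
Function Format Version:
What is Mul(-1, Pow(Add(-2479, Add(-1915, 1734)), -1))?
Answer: Rational(1, 2660) ≈ 0.00037594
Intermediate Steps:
Mul(-1, Pow(Add(-2479, Add(-1915, 1734)), -1)) = Mul(-1, Pow(Add(-2479, -181), -1)) = Mul(-1, Pow(-2660, -1)) = Mul(-1, Rational(-1, 2660)) = Rational(1, 2660)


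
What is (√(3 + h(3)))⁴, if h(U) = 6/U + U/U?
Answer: 36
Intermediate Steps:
h(U) = 1 + 6/U (h(U) = 6/U + 1 = 1 + 6/U)
(√(3 + h(3)))⁴ = (√(3 + (6 + 3)/3))⁴ = (√(3 + (⅓)*9))⁴ = (√(3 + 3))⁴ = (√6)⁴ = 36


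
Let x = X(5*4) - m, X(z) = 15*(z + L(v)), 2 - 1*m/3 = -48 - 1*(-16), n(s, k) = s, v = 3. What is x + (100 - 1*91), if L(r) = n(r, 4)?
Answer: 252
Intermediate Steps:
L(r) = r
m = 102 (m = 6 - 3*(-48 - 1*(-16)) = 6 - 3*(-48 + 16) = 6 - 3*(-32) = 6 + 96 = 102)
X(z) = 45 + 15*z (X(z) = 15*(z + 3) = 15*(3 + z) = 45 + 15*z)
x = 243 (x = (45 + 15*(5*4)) - 1*102 = (45 + 15*20) - 102 = (45 + 300) - 102 = 345 - 102 = 243)
x + (100 - 1*91) = 243 + (100 - 1*91) = 243 + (100 - 91) = 243 + 9 = 252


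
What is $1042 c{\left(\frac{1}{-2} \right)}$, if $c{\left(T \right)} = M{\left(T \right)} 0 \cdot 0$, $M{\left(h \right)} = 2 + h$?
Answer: $0$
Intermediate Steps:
$c{\left(T \right)} = 0$ ($c{\left(T \right)} = \left(2 + T\right) 0 \cdot 0 = 0 \cdot 0 = 0$)
$1042 c{\left(\frac{1}{-2} \right)} = 1042 \cdot 0 = 0$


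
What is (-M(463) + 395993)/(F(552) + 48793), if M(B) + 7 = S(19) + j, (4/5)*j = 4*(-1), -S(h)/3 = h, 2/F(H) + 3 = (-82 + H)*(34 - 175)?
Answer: 26248216926/3233658487 ≈ 8.1172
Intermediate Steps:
F(H) = 2/(11559 - 141*H) (F(H) = 2/(-3 + (-82 + H)*(34 - 175)) = 2/(-3 + (-82 + H)*(-141)) = 2/(-3 + (11562 - 141*H)) = 2/(11559 - 141*H))
S(h) = -3*h
j = -5 (j = 5*(4*(-1))/4 = (5/4)*(-4) = -5)
M(B) = -69 (M(B) = -7 + (-3*19 - 5) = -7 + (-57 - 5) = -7 - 62 = -69)
(-M(463) + 395993)/(F(552) + 48793) = (-1*(-69) + 395993)/(-2/(-11559 + 141*552) + 48793) = (69 + 395993)/(-2/(-11559 + 77832) + 48793) = 396062/(-2/66273 + 48793) = 396062/(3233658487/66273) = 396062*(66273/3233658487) = 26248216926/3233658487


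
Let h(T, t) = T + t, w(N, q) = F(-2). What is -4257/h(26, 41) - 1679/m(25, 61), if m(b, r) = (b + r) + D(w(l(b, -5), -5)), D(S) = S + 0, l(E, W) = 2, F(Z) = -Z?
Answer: -487109/5896 ≈ -82.617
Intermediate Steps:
w(N, q) = 2 (w(N, q) = -1*(-2) = 2)
D(S) = S
m(b, r) = 2 + b + r (m(b, r) = (b + r) + 2 = 2 + b + r)
-4257/h(26, 41) - 1679/m(25, 61) = -4257/(26 + 41) - 1679/(2 + 25 + 61) = -4257/67 - 1679/88 = -487109/5896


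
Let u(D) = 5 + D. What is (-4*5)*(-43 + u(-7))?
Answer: 900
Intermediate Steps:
(-4*5)*(-43 + u(-7)) = (-4*5)*(-43 + (5 - 7)) = -20*(-43 - 2) = -20*(-45) = 900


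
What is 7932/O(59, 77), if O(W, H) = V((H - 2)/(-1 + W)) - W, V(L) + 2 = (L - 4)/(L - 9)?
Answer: -1772802/13555 ≈ -130.79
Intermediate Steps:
V(L) = -2 + (-4 + L)/(-9 + L) (V(L) = -2 + (L - 4)/(L - 9) = -2 + (-4 + L)/(-9 + L))
O(W, H) = -W + (14 - (-2 + H)/(-1 + W))/(-9 + (-2 + H)/(-1 + W)) (O(W, H) = (14 - (H - 2)/(-1 + W))/(-9 + (H - 2)/(-1 + W)) - W = (14 - (-2 + H)/(-1 + W))/(-9 + (-2 + H)/(-1 + W)) - W = -W + (14 - (-2 + H)/(-1 + W))/(-9 + (-2 + H)/(-1 + W)))
7932/O(59, 77) = 7932/(((-12 - 1*77 + 14*59 - 1*59*(7 + 77 - 9*59))/(7 + 77 - 9*59))) = 7932/(((-12 - 77 + 826 - 1*59*(7 + 77 - 531))/(7 + 77 - 531))) = 7932/(((-12 - 77 + 826 - 1*59*(-447))/(-447))) = 7932/((-(-12 - 77 + 826 + 26373)/447)) = 7932/((-1/447*27110)) = 7932/(-27110/447) = 7932*(-447/27110) = -1772802/13555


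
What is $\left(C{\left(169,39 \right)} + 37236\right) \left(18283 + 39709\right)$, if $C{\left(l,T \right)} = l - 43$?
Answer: $2166697104$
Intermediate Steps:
$C{\left(l,T \right)} = -43 + l$ ($C{\left(l,T \right)} = l - 43 = -43 + l$)
$\left(C{\left(169,39 \right)} + 37236\right) \left(18283 + 39709\right) = \left(\left(-43 + 169\right) + 37236\right) \left(18283 + 39709\right) = \left(126 + 37236\right) 57992 = 37362 \cdot 57992 = 2166697104$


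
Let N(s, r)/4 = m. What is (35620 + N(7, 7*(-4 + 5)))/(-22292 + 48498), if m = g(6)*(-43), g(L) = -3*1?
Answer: 18068/13103 ≈ 1.3789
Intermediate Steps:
g(L) = -3
m = 129 (m = -3*(-43) = 129)
N(s, r) = 516 (N(s, r) = 4*129 = 516)
(35620 + N(7, 7*(-4 + 5)))/(-22292 + 48498) = (35620 + 516)/(-22292 + 48498) = 36136/26206 = 36136*(1/26206) = 18068/13103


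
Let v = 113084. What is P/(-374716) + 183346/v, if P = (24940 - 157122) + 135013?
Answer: 17095634733/10593596036 ≈ 1.6138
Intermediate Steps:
P = 2831 (P = -132182 + 135013 = 2831)
P/(-374716) + 183346/v = 2831/(-374716) + 183346/113084 = 2831*(-1/374716) + 183346*(1/113084) = -2831/374716 + 91673/56542 = 17095634733/10593596036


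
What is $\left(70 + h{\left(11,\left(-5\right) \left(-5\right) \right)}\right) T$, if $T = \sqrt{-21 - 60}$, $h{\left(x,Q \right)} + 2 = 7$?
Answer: $675 i \approx 675.0 i$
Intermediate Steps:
$h{\left(x,Q \right)} = 5$ ($h{\left(x,Q \right)} = -2 + 7 = 5$)
$T = 9 i$ ($T = \sqrt{-81} = 9 i \approx 9.0 i$)
$\left(70 + h{\left(11,\left(-5\right) \left(-5\right) \right)}\right) T = \left(70 + 5\right) 9 i = 75 \cdot 9 i = 675 i$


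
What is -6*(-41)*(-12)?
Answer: -2952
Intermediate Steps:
-6*(-41)*(-12) = 246*(-12) = -2952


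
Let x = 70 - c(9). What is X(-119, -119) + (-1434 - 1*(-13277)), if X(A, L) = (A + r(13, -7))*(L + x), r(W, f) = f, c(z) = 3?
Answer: 18395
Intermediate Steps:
x = 67 (x = 70 - 1*3 = 70 - 3 = 67)
X(A, L) = (-7 + A)*(67 + L) (X(A, L) = (A - 7)*(L + 67) = (-7 + A)*(67 + L))
X(-119, -119) + (-1434 - 1*(-13277)) = (-469 - 7*(-119) + 67*(-119) - 119*(-119)) + (-1434 - 1*(-13277)) = (-469 + 833 - 7973 + 14161) + (-1434 + 13277) = 6552 + 11843 = 18395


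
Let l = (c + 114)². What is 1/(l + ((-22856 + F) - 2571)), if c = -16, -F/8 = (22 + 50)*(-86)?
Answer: 1/33713 ≈ 2.9662e-5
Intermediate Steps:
F = 49536 (F = -8*(22 + 50)*(-86) = -576*(-86) = -8*(-6192) = 49536)
l = 9604 (l = (-16 + 114)² = 98² = 9604)
1/(l + ((-22856 + F) - 2571)) = 1/(9604 + ((-22856 + 49536) - 2571)) = 1/(9604 + (26680 - 2571)) = 1/(9604 + 24109) = 1/33713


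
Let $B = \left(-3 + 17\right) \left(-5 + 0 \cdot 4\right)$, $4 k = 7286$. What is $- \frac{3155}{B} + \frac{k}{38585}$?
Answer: $\frac{12186318}{270095} \approx 45.119$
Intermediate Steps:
$k = \frac{3643}{2}$ ($k = \frac{1}{4} \cdot 7286 = \frac{3643}{2} \approx 1821.5$)
$B = -70$ ($B = 14 \left(-5 + 0\right) = 14 \left(-5\right) = -70$)
$- \frac{3155}{B} + \frac{k}{38585} = - \frac{3155}{-70} + \frac{3643}{2 \cdot 38585} = \left(-3155\right) \left(- \frac{1}{70}\right) + \frac{3643}{2} \cdot \frac{1}{38585} = \frac{631}{14} + \frac{3643}{77170} = \frac{12186318}{270095}$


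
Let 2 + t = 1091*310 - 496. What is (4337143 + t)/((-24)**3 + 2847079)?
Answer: 934971/566651 ≈ 1.6500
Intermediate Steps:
t = 337712 (t = -2 + (1091*310 - 496) = -2 + (338210 - 496) = -2 + 337714 = 337712)
(4337143 + t)/((-24)**3 + 2847079) = (4337143 + 337712)/((-24)**3 + 2847079) = 4674855/(-13824 + 2847079) = 4674855/2833255 = 4674855*(1/2833255) = 934971/566651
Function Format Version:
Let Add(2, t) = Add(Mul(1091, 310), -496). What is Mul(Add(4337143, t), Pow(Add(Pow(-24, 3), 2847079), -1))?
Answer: Rational(934971, 566651) ≈ 1.6500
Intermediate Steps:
t = 337712 (t = Add(-2, Add(Mul(1091, 310), -496)) = Add(-2, Add(338210, -496)) = Add(-2, 337714) = 337712)
Mul(Add(4337143, t), Pow(Add(Pow(-24, 3), 2847079), -1)) = Mul(Add(4337143, 337712), Pow(Add(Pow(-24, 3), 2847079), -1)) = Mul(4674855, Pow(Add(-13824, 2847079), -1)) = Mul(4674855, Pow(2833255, -1)) = Mul(4674855, Rational(1, 2833255)) = Rational(934971, 566651)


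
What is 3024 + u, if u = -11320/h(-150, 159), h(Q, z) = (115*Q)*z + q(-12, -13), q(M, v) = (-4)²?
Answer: 4147019468/1371367 ≈ 3024.0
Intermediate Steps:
q(M, v) = 16
h(Q, z) = 16 + 115*Q*z (h(Q, z) = (115*Q)*z + 16 = 115*Q*z + 16 = 16 + 115*Q*z)
u = 5660/1371367 (u = -11320/(16 + 115*(-150)*159) = -11320/(16 - 2742750) = -11320/(-2742734) = -11320*(-1/2742734) = 5660/1371367 ≈ 0.0041273)
3024 + u = 3024 + 5660/1371367 = 4147019468/1371367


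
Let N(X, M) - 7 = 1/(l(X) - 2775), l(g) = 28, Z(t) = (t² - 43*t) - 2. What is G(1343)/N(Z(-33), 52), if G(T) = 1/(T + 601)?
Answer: 2747/37379232 ≈ 7.3490e-5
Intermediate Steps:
Z(t) = -2 + t² - 43*t
G(T) = 1/(601 + T)
N(X, M) = 19228/2747 (N(X, M) = 7 + 1/(28 - 2775) = 7 + 1/(-2747) = 7 - 1/2747 = 19228/2747)
G(1343)/N(Z(-33), 52) = 1/((601 + 1343)*(19228/2747)) = (2747/19228)/1944 = (1/1944)*(2747/19228) = 2747/37379232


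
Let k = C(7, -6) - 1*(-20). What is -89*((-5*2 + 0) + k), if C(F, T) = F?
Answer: -1513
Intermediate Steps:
k = 27 (k = 7 - 1*(-20) = 7 + 20 = 27)
-89*((-5*2 + 0) + k) = -89*((-5*2 + 0) + 27) = -89*((-10 + 0) + 27) = -89*(-10 + 27) = -89*17 = -1513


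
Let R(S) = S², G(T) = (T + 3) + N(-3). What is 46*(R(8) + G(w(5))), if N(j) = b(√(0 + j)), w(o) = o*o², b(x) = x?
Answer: 8832 + 46*I*√3 ≈ 8832.0 + 79.674*I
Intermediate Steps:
w(o) = o³
N(j) = √j (N(j) = √(0 + j) = √j)
G(T) = 3 + T + I*√3 (G(T) = (T + 3) + √(-3) = (3 + T) + I*√3 = 3 + T + I*√3)
46*(R(8) + G(w(5))) = 46*(8² + (3 + 5³ + I*√3)) = 46*(64 + (3 + 125 + I*√3)) = 46*(64 + (128 + I*√3)) = 46*(192 + I*√3) = 8832 + 46*I*√3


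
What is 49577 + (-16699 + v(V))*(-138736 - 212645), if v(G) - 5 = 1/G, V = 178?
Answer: 1044148359017/178 ≈ 5.8660e+9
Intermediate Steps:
v(G) = 5 + 1/G
49577 + (-16699 + v(V))*(-138736 - 212645) = 49577 + (-16699 + (5 + 1/178))*(-138736 - 212645) = 49577 + (-16699 + (5 + 1/178))*(-351381) = 49577 + (-16699 + 891/178)*(-351381) = 49577 - 2971531/178*(-351381) = 49577 + 1044139534311/178 = 1044148359017/178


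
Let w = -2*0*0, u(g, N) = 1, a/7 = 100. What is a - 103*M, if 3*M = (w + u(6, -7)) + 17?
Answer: 82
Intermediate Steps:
a = 700 (a = 7*100 = 700)
w = 0 (w = 0*0 = 0)
M = 6 (M = ((0 + 1) + 17)/3 = (1 + 17)/3 = (1/3)*18 = 6)
a - 103*M = 700 - 103*6 = 700 - 618 = 82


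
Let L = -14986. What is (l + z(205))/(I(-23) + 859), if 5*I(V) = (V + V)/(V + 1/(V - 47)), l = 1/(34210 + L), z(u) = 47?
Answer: 14702881/268843368 ≈ 0.054689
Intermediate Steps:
l = 1/19224 (l = 1/(34210 - 14986) = 1/19224 ≈ 5.2018e-5)
I(V) = 2*V/(5*(V + 1/(-47 + V))) (I(V) = ((V + V)/(V + 1/(V - 47)))/5 = ((2*V)/(V + 1/(-47 + V)))/5 = (2*V/(V + 1/(-47 + V)))/5 = 2*V/(5*(V + 1/(-47 + V))))
(l + z(205))/(I(-23) + 859) = (1/19224 + 47)/((⅖)*(-23)*(-47 - 23)/(1 + (-23)² - 47*(-23)) + 859) = 903529/(19224*((⅖)*(-23)*(-70)/(1 + 529 + 1081) + 859)) = 903529/(19224*((⅖)*(-23)*(-70)/1611 + 859)) = 903529/(19224*((⅖)*(-23)*(1/1611)*(-70) + 859)) = 903529/(19224*(644/1611 + 859)) = 903529/(19224*(1384493/1611)) = (903529/19224)*(1611/1384493) = 14702881/268843368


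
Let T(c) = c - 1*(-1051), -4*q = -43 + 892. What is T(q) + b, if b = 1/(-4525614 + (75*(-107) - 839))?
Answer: 7606586843/9068956 ≈ 838.75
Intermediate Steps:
q = -849/4 (q = -(-43 + 892)/4 = -¼*849 = -849/4 ≈ -212.25)
T(c) = 1051 + c (T(c) = c + 1051 = 1051 + c)
b = -1/4534478 (b = 1/(-4525614 + (-8025 - 839)) = 1/(-4525614 - 8864) = 1/(-4534478) = -1/4534478 ≈ -2.2053e-7)
T(q) + b = (1051 - 849/4) - 1/4534478 = 3355/4 - 1/4534478 = 7606586843/9068956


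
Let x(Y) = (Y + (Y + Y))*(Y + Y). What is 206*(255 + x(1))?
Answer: 53766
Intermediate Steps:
x(Y) = 6*Y**2 (x(Y) = (Y + 2*Y)*(2*Y) = (3*Y)*(2*Y) = 6*Y**2)
206*(255 + x(1)) = 206*(255 + 6*1**2) = 206*(255 + 6*1) = 206*(255 + 6) = 206*261 = 53766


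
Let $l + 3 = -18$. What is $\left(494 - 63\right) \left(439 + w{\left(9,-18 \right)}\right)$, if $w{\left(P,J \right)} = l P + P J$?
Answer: $37928$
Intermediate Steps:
$l = -21$ ($l = -3 - 18 = -21$)
$w{\left(P,J \right)} = - 21 P + J P$ ($w{\left(P,J \right)} = - 21 P + P J = - 21 P + J P$)
$\left(494 - 63\right) \left(439 + w{\left(9,-18 \right)}\right) = \left(494 - 63\right) \left(439 + 9 \left(-21 - 18\right)\right) = 431 \left(439 + 9 \left(-39\right)\right) = 431 \left(439 - 351\right) = 431 \cdot 88 = 37928$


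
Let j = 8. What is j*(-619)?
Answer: -4952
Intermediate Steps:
j*(-619) = 8*(-619) = -4952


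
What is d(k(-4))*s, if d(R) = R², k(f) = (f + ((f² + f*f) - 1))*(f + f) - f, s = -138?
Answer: -6202272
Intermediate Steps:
k(f) = -f + 2*f*(-1 + f + 2*f²) (k(f) = (f + ((f² + f²) - 1))*(2*f) - f = (f + (2*f² - 1))*(2*f) - f = (f + (-1 + 2*f²))*(2*f) - f = (-1 + f + 2*f²)*(2*f) - f = 2*f*(-1 + f + 2*f²) - f = -f + 2*f*(-1 + f + 2*f²))
d(k(-4))*s = (-4*(-3 + 2*(-4) + 4*(-4)²))²*(-138) = (-4*(-3 - 8 + 4*16))²*(-138) = (-4*(-3 - 8 + 64))²*(-138) = (-4*53)²*(-138) = (-212)²*(-138) = 44944*(-138) = -6202272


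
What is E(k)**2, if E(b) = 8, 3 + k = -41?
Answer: 64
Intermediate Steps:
k = -44 (k = -3 - 41 = -44)
E(k)**2 = 8**2 = 64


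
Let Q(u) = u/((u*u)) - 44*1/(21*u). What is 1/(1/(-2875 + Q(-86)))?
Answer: -5192227/1806 ≈ -2875.0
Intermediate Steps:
Q(u) = -23/(21*u) (Q(u) = u/(u**2) - 44/(21*u) = u/u**2 - 44/(21*u) = 1/u - 44/(21*u) = -23/(21*u))
1/(1/(-2875 + Q(-86))) = 1/(1/(-2875 - 23/21/(-86))) = 1/(1/(-2875 - 23/21*(-1/86))) = 1/(1/(-2875 + 23/1806)) = 1/(1/(-5192227/1806)) = 1/(-1806/5192227) = -5192227/1806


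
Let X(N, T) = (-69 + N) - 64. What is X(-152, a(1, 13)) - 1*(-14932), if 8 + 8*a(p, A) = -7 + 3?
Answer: 14647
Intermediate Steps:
a(p, A) = -3/2 (a(p, A) = -1 + (-7 + 3)/8 = -1 + (⅛)*(-4) = -1 - ½ = -3/2)
X(N, T) = -133 + N
X(-152, a(1, 13)) - 1*(-14932) = (-133 - 152) - 1*(-14932) = -285 + 14932 = 14647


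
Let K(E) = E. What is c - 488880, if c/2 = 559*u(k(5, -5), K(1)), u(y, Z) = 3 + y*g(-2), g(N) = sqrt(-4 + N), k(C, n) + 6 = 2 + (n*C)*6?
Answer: -485526 - 172172*I*sqrt(6) ≈ -4.8553e+5 - 4.2173e+5*I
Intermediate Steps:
k(C, n) = -4 + 6*C*n (k(C, n) = -6 + (2 + (n*C)*6) = -6 + (2 + (C*n)*6) = -6 + (2 + 6*C*n) = -4 + 6*C*n)
u(y, Z) = 3 + I*y*sqrt(6) (u(y, Z) = 3 + y*sqrt(-4 - 2) = 3 + y*sqrt(-6) = 3 + y*(I*sqrt(6)) = 3 + I*y*sqrt(6))
c = 3354 - 172172*I*sqrt(6) (c = 2*(559*(3 + I*(-4 + 6*5*(-5))*sqrt(6))) = 2*(559*(3 + I*(-4 - 150)*sqrt(6))) = 2*(559*(3 + I*(-154)*sqrt(6))) = 2*(559*(3 - 154*I*sqrt(6))) = 2*(1677 - 86086*I*sqrt(6)) = 3354 - 172172*I*sqrt(6) ≈ 3354.0 - 4.2173e+5*I)
c - 488880 = (3354 - 172172*I*sqrt(6)) - 488880 = -485526 - 172172*I*sqrt(6)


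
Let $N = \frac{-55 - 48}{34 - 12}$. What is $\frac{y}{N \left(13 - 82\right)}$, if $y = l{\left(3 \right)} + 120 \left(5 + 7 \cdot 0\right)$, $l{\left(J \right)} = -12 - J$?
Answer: $\frac{4290}{2369} \approx 1.8109$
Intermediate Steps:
$N = - \frac{103}{22} \approx -4.6818$
$y = 585$ ($y = \left(-12 - 3\right) + 120 \left(5 + 7 \cdot 0\right) = \left(-12 - 3\right) + 120 \left(5 + 0\right) = -15 + 120 \cdot 5 = -15 + 600 = 585$)
$\frac{y}{N \left(13 - 82\right)} = \frac{585}{\left(- \frac{103}{22}\right) \left(13 - 82\right)} = \frac{585}{\left(- \frac{103}{22}\right) \left(-69\right)} = \frac{585}{\frac{7107}{22}} = 585 \cdot \frac{22}{7107} = \frac{4290}{2369}$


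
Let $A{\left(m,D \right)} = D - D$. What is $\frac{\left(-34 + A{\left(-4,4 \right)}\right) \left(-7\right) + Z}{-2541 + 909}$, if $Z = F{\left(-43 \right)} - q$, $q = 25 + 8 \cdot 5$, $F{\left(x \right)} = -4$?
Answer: $- \frac{169}{1632} \approx -0.10355$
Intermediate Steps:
$A{\left(m,D \right)} = 0$
$q = 65$ ($q = 25 + 40 = 65$)
$Z = -69$ ($Z = -4 - 65 = -69$)
$\frac{\left(-34 + A{\left(-4,4 \right)}\right) \left(-7\right) + Z}{-2541 + 909} = \frac{\left(-34 + 0\right) \left(-7\right) - 69}{-2541 + 909} = \frac{\left(-34\right) \left(-7\right) - 69}{-1632} = \left(238 - 69\right) \left(- \frac{1}{1632}\right) = 169 \left(- \frac{1}{1632}\right) = - \frac{169}{1632}$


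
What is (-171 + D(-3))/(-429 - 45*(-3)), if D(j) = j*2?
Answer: 59/98 ≈ 0.60204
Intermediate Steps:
D(j) = 2*j
(-171 + D(-3))/(-429 - 45*(-3)) = (-171 + 2*(-3))/(-429 - 45*(-3)) = (-171 - 6)/(-429 + 135) = -177/(-294) = -177*(-1/294) = 59/98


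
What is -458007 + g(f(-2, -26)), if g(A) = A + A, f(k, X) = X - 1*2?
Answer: -458063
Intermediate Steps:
f(k, X) = -2 + X (f(k, X) = X - 2 = -2 + X)
g(A) = 2*A
-458007 + g(f(-2, -26)) = -458007 + 2*(-2 - 26) = -458007 + 2*(-28) = -458007 - 56 = -458063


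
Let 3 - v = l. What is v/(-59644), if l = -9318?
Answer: -717/4588 ≈ -0.15628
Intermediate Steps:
v = 9321 (v = 3 - 1*(-9318) = 3 + 9318 = 9321)
v/(-59644) = 9321/(-59644) = 9321*(-1/59644) = -717/4588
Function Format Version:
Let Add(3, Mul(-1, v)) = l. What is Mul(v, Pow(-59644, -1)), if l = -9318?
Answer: Rational(-717, 4588) ≈ -0.15628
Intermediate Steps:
v = 9321 (v = Add(3, Mul(-1, -9318)) = Add(3, 9318) = 9321)
Mul(v, Pow(-59644, -1)) = Mul(9321, Pow(-59644, -1)) = Mul(9321, Rational(-1, 59644)) = Rational(-717, 4588)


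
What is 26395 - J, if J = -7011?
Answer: 33406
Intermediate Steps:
26395 - J = 26395 - 1*(-7011) = 26395 + 7011 = 33406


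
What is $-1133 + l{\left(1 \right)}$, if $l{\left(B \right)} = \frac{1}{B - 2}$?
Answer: $-1134$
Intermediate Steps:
$l{\left(B \right)} = \frac{1}{-2 + B}$
$-1133 + l{\left(1 \right)} = -1133 + \frac{1}{-2 + 1} = -1133 + \frac{1}{-1} = -1133 - 1 = -1134$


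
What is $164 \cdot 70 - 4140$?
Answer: $7340$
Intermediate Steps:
$164 \cdot 70 - 4140 = 11480 - 4140 = 7340$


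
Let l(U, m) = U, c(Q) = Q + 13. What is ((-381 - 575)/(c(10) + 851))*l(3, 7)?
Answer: -1434/437 ≈ -3.2815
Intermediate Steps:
c(Q) = 13 + Q
((-381 - 575)/(c(10) + 851))*l(3, 7) = ((-381 - 575)/((13 + 10) + 851))*3 = -956/(23 + 851)*3 = -956/874*3 = -956*1/874*3 = -478/437*3 = -1434/437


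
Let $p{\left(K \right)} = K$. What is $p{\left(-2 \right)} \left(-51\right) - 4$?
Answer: $98$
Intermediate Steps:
$p{\left(-2 \right)} \left(-51\right) - 4 = \left(-2\right) \left(-51\right) - 4 = 102 - 4 = 98$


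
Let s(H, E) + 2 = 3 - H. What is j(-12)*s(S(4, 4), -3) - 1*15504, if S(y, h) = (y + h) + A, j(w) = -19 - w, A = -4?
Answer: -15483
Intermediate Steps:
S(y, h) = -4 + h + y (S(y, h) = (y + h) - 4 = (h + y) - 4 = -4 + h + y)
s(H, E) = 1 - H (s(H, E) = -2 + (3 - H) = 1 - H)
j(-12)*s(S(4, 4), -3) - 1*15504 = (-19 - 1*(-12))*(1 - (-4 + 4 + 4)) - 1*15504 = (-19 + 12)*(1 - 1*4) - 15504 = -7*(1 - 4) - 15504 = -7*(-3) - 15504 = 21 - 15504 = -15483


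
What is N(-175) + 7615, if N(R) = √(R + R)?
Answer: 7615 + 5*I*√14 ≈ 7615.0 + 18.708*I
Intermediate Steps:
N(R) = √2*√R (N(R) = √(2*R) = √2*√R)
N(-175) + 7615 = √2*√(-175) + 7615 = √2*(5*I*√7) + 7615 = 5*I*√14 + 7615 = 7615 + 5*I*√14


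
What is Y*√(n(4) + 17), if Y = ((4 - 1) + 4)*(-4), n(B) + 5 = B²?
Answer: -56*√7 ≈ -148.16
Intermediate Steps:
n(B) = -5 + B²
Y = -28 (Y = (3 + 4)*(-4) = 7*(-4) = -28)
Y*√(n(4) + 17) = -28*√((-5 + 4²) + 17) = -28*√((-5 + 16) + 17) = -28*√(11 + 17) = -56*√7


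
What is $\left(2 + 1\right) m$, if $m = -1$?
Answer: $-3$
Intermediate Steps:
$\left(2 + 1\right) m = \left(2 + 1\right) \left(-1\right) = 3 \left(-1\right) = -3$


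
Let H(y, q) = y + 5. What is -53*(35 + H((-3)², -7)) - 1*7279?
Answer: -9876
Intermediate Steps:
H(y, q) = 5 + y
-53*(35 + H((-3)², -7)) - 1*7279 = -53*(35 + (5 + (-3)²)) - 1*7279 = -53*(35 + (5 + 9)) - 7279 = -53*(35 + 14) - 7279 = -53*49 - 7279 = -2597 - 7279 = -9876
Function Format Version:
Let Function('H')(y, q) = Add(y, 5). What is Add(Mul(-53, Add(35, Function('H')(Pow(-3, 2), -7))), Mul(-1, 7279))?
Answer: -9876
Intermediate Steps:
Function('H')(y, q) = Add(5, y)
Add(Mul(-53, Add(35, Function('H')(Pow(-3, 2), -7))), Mul(-1, 7279)) = Add(Mul(-53, Add(35, Add(5, Pow(-3, 2)))), Mul(-1, 7279)) = Add(Mul(-53, Add(35, Add(5, 9))), -7279) = Add(Mul(-53, Add(35, 14)), -7279) = Add(Mul(-53, 49), -7279) = Add(-2597, -7279) = -9876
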